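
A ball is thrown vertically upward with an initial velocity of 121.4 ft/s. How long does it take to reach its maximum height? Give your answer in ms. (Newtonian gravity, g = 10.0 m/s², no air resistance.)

v₀ = 121.4 ft/s × 0.3048 = 37.0027 m/s
t_up = v₀ / g = 37.0027 / 10.0 = 3.70027 s
t_up = 3.70027 s / 0.001 = 3700 ms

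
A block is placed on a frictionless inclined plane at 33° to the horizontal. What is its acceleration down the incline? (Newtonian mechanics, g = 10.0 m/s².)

a = g sin(θ) = 10.0 × sin(33°) = 10.0 × 0.5446 = 5.45 m/s²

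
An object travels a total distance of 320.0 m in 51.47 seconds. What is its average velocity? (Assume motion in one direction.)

v_avg = Δd / Δt = 320.0 / 51.47 = 6.22 m/s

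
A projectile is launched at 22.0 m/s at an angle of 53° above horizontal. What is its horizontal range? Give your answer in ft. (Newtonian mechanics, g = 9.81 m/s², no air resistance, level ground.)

R = v₀² × sin(2θ) / g = 22.0² × sin(2 × 53°) / 9.81 = 484.0 × 0.961262 / 9.81 = 47.4262 m
R = 47.4262 m / 0.3048 = 155.6 ft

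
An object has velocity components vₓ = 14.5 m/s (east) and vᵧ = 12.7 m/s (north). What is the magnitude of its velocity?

|v| = √(vₓ² + vᵧ²) = √(14.5² + 12.7²) = √(371.54) = 19.28 m/s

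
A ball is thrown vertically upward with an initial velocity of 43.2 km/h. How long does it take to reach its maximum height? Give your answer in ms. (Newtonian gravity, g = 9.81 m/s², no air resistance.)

v₀ = 43.2 km/h × 0.2777777777777778 = 12.0 m/s
t_up = v₀ / g = 12.0 / 9.81 = 1.22324 s
t_up = 1.22324 s / 0.001 = 1223 ms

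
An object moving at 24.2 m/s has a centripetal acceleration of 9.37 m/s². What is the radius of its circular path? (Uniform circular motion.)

r = v²/a_c = 24.2²/9.37 = 62.5 m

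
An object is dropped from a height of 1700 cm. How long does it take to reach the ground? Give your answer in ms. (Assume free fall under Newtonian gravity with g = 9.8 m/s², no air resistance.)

h = 1700 cm × 0.01 = 17.0 m
t = √(2h/g) = √(2 × 17.0 / 9.8) = 1.86263 s
t = 1.86263 s / 0.001 = 1863 ms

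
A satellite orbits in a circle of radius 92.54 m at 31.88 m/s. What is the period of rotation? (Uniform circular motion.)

T = 2πr/v = 2π×92.54/31.88 = 18.24 s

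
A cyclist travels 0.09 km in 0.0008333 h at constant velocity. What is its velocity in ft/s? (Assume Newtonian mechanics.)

d = 0.09 km × 1000.0 = 90.0 m
t = 0.0008333 h × 3600.0 = 2.99988 s
v = d / t = 90.0 / 2.99988 = 30.0012 m/s
v = 30.0012 m/s / 0.3048 = 98.43 ft/s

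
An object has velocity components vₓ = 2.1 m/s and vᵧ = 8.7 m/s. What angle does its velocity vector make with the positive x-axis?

θ = arctan(vᵧ/vₓ) = arctan(8.7/2.1) = 76.43°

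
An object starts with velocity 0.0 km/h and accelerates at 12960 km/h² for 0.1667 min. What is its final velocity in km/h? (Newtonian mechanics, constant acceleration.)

v₀ = 0.0 km/h × 0.2777777777777778 = 0.0 m/s
a = 12960 km/h² × 7.716049382716049e-05 = 1.0 m/s²
t = 0.1667 min × 60.0 = 10.002 s
v = v₀ + a × t = 0.0 + 1.0 × 10.002 = 10.002 m/s
v = 10.002 m/s / 0.2777777777777778 = 36.01 km/h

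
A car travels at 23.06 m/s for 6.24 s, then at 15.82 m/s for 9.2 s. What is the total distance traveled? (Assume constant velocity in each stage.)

d₁ = v₁t₁ = 23.06 × 6.24 = 143.8944 m
d₂ = v₂t₂ = 15.82 × 9.2 = 145.544 m
d_total = 143.8944 + 145.544 = 289.44 m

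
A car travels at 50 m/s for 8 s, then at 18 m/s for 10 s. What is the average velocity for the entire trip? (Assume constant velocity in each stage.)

d₁ = v₁t₁ = 50 × 8 = 400 m
d₂ = v₂t₂ = 18 × 10 = 180 m
d_total = 580 m, t_total = 18 s
v_avg = d_total/t_total = 580/18 = 32.22 m/s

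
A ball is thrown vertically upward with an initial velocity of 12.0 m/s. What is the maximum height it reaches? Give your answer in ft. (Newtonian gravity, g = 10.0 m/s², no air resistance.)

h_max = v₀² / (2g) = 12.0² / (2 × 10.0) = 144.0 / 20.0 = 7.2 m
h_max = 7.2 m / 0.3048 = 23.62 ft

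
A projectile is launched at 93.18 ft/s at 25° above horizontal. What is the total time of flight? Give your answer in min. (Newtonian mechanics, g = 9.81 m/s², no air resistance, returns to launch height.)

v₀ = 93.18 ft/s × 0.3048 = 28.4013 m/s
T = 2 × v₀ × sin(θ) / g = 2 × 28.4013 × sin(25°) / 9.81 = 2 × 28.4013 × 0.422618 / 9.81 = 2.44707 s
T = 2.44707 s / 60.0 = 0.04078 min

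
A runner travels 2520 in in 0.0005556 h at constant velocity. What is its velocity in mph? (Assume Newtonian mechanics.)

d = 2520 in × 0.0254 = 64.008 m
t = 0.0005556 h × 3600.0 = 2.00016 s
v = d / t = 64.008 / 2.00016 = 32.0014 m/s
v = 32.0014 m/s / 0.44704 = 71.59 mph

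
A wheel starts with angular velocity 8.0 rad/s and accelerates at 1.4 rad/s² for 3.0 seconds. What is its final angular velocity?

ω = ω₀ + αt = 8.0 + 1.4 × 3.0 = 12.2 rad/s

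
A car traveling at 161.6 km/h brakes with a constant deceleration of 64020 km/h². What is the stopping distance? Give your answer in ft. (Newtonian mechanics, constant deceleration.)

v₀ = 161.6 km/h × 0.2777777777777778 = 44.8889 m/s
a = 64020 km/h² × 7.716049382716049e-05 = 4.93981 m/s²
d = v₀² / (2a) = 44.8889² / (2 × 4.93981) = 2015.01 / 9.87962 = 203.956 m
d = 203.956 m / 0.3048 = 669.1 ft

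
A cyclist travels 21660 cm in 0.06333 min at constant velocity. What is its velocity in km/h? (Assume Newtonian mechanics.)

d = 21660 cm × 0.01 = 216.6 m
t = 0.06333 min × 60.0 = 3.7998 s
v = d / t = 216.6 / 3.7998 = 57.003 m/s
v = 57.003 m/s / 0.2777777777777778 = 205.2 km/h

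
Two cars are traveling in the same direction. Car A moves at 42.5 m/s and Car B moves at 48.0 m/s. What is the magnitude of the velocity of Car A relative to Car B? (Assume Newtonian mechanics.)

v_rel = |v_A - v_B| = |42.5 - 48.0| = 5.5 m/s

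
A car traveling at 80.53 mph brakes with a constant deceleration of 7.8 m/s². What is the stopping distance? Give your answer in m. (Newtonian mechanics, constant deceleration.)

v₀ = 80.53 mph × 0.44704 = 36.0001 m/s
d = v₀² / (2a) = 36.0001² / (2 × 7.8) = 1296.01 / 15.6 = 83.08 m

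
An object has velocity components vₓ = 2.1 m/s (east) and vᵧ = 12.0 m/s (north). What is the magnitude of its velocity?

|v| = √(vₓ² + vᵧ²) = √(2.1² + 12.0²) = √(148.41) = 12.18 m/s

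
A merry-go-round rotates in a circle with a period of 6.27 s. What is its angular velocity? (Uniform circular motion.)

ω = 2π/T = 2π/6.27 = 1.0021 rad/s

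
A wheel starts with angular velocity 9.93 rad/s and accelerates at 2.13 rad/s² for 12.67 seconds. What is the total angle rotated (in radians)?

θ = ω₀t + ½αt² = 9.93×12.67 + ½×2.13×12.67² = 296.78 rad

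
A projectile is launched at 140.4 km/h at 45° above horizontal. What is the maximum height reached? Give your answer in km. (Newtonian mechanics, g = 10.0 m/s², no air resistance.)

v₀ = 140.4 km/h × 0.2777777777777778 = 39.0 m/s
H = v₀² × sin²(θ) / (2g) = 39.0² × sin(45°)² / (2 × 10.0) = 1521.0 × 0.5 / 20.0 = 38.025 m
H = 38.025 m / 1000.0 = 0.03802 km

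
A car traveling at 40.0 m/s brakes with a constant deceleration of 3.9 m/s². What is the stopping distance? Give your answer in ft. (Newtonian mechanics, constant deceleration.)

d = v₀² / (2a) = 40.0² / (2 × 3.9) = 1600.0 / 7.8 = 205.128 m
d = 205.128 m / 0.3048 = 673.0 ft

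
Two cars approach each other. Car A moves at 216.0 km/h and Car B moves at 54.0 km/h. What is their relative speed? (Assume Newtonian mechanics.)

v_rel = v_A + v_B = 216.0 + 54.0 = 270.0 km/h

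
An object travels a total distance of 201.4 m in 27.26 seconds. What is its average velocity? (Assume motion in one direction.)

v_avg = Δd / Δt = 201.4 / 27.26 = 7.39 m/s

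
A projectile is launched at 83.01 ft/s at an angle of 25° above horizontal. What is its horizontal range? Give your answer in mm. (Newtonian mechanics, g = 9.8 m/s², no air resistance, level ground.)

v₀ = 83.01 ft/s × 0.3048 = 25.3014 m/s
R = v₀² × sin(2θ) / g = 25.3014² × sin(2 × 25°) / 9.8 = 640.161 × 0.766044 / 9.8 = 50.0399 m
R = 50.0399 m / 0.001 = 50040 mm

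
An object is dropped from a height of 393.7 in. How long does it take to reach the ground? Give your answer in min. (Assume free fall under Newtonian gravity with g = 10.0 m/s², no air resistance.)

h = 393.7 in × 0.0254 = 9.99998 m
t = √(2h/g) = √(2 × 9.99998 / 10.0) = 1.41421 s
t = 1.41421 s / 60.0 = 0.02357 min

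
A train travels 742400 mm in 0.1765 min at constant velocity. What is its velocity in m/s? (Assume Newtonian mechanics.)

d = 742400 mm × 0.001 = 742.4 m
t = 0.1765 min × 60.0 = 10.59 s
v = d / t = 742.4 / 10.59 = 70.1 m/s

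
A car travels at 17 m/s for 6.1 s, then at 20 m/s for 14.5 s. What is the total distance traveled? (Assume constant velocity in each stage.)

d₁ = v₁t₁ = 17 × 6.1 = 103.7 m
d₂ = v₂t₂ = 20 × 14.5 = 290.0 m
d_total = 103.7 + 290.0 = 393.7 m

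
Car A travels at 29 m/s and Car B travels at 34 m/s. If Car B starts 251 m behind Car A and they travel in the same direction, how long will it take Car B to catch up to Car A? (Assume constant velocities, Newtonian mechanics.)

Relative speed: v_rel = 34 - 29 = 5 m/s
Time to catch: t = d₀/v_rel = 251/5 = 50.2 s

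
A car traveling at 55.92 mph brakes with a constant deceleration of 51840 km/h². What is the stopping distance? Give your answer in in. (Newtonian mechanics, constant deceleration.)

v₀ = 55.92 mph × 0.44704 = 24.9985 m/s
a = 51840 km/h² × 7.716049382716049e-05 = 4.0 m/s²
d = v₀² / (2a) = 24.9985² / (2 × 4.0) = 624.925 / 8.0 = 78.1156 m
d = 78.1156 m / 0.0254 = 3075 in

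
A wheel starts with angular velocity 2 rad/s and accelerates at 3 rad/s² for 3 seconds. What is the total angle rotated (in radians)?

θ = ω₀t + ½αt² = 2×3 + ½×3×3² = 19.5 rad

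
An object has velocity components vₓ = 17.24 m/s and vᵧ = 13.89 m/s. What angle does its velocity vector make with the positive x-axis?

θ = arctan(vᵧ/vₓ) = arctan(13.89/17.24) = 38.86°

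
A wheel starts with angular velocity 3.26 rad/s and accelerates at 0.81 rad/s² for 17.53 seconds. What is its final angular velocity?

ω = ω₀ + αt = 3.26 + 0.81 × 17.53 = 17.46 rad/s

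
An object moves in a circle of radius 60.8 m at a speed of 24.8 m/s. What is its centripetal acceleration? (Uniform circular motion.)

a_c = v²/r = 24.8²/60.8 = 615.04/60.8 = 10.12 m/s²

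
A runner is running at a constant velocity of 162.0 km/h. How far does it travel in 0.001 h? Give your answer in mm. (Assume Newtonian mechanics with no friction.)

v = 162.0 km/h × 0.2777777777777778 = 45.0 m/s
t = 0.001 h × 3600.0 = 3.6 s
d = v × t = 45.0 × 3.6 = 162.0 m
d = 162.0 m / 0.001 = 162000 mm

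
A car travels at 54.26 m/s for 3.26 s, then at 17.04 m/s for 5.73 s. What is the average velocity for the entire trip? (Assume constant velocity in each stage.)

d₁ = v₁t₁ = 54.26 × 3.26 = 176.8876 m
d₂ = v₂t₂ = 17.04 × 5.73 = 97.6392 m
d_total = 274.5268 m, t_total = 8.99 s
v_avg = d_total/t_total = 274.5268/8.99 = 30.54 m/s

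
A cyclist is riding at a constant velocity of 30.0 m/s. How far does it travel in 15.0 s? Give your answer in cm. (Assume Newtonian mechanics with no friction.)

d = v × t = 30.0 × 15.0 = 450.0 m
d = 450.0 m / 0.01 = 45000 cm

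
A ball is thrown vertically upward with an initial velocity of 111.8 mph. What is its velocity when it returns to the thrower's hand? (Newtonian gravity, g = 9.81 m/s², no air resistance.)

By conservation of energy (no air resistance), the ball returns to the throw height with the same speed as launch, but directed downward.
|v_ground| = v₀ = 111.8 mph
v_ground = 111.8 mph (downward)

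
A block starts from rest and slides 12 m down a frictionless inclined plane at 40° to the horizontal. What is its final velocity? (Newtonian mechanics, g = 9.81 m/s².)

a = g sin(θ) = 9.81 × sin(40°) = 6.3057 m/s²
v = √(2ad) = √(2 × 6.3057 × 12) = 12.3 m/s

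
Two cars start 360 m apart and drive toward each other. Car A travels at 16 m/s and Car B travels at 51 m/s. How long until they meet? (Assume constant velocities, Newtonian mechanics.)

Combined speed: v_combined = 16 + 51 = 67 m/s
Time to meet: t = d/v_combined = 360/67 = 5.37 s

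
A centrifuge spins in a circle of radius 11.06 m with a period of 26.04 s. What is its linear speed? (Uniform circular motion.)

v = 2πr/T = 2π×11.06/26.04 = 2.67 m/s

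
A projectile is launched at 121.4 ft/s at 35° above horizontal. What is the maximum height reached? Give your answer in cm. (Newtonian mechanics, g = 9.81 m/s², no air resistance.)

v₀ = 121.4 ft/s × 0.3048 = 37.0027 m/s
H = v₀² × sin²(θ) / (2g) = 37.0027² × sin(35°)² / (2 × 9.81) = 1369.2 × 0.32899 / 19.62 = 22.9589 m
H = 22.9589 m / 0.01 = 2296 cm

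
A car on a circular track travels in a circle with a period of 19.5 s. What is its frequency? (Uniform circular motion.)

f = 1/T = 1/19.5 = 0.0513 Hz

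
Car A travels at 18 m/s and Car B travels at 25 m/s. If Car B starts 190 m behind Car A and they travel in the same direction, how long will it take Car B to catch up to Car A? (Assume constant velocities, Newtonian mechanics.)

Relative speed: v_rel = 25 - 18 = 7 m/s
Time to catch: t = d₀/v_rel = 190/7 = 27.14 s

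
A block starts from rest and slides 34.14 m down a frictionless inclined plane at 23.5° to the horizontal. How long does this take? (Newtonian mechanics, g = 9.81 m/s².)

a = g sin(θ) = 9.81 × sin(23.5°) = 3.9117 m/s²
t = √(2d/a) = √(2 × 34.14 / 3.9117) = 4.18 s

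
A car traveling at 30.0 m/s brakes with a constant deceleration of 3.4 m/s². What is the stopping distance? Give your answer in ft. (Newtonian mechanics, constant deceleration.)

d = v₀² / (2a) = 30.0² / (2 × 3.4) = 900.0 / 6.8 = 132.353 m
d = 132.353 m / 0.3048 = 434.2 ft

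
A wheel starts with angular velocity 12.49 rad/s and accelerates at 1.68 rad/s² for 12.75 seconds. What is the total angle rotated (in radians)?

θ = ω₀t + ½αt² = 12.49×12.75 + ½×1.68×12.75² = 295.8 rad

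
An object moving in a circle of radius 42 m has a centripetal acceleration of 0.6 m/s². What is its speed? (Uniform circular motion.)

v = √(a_c × r) = √(0.6 × 42) = 5.02 m/s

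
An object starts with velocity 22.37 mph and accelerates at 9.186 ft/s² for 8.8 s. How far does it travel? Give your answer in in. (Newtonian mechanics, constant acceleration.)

v₀ = 22.37 mph × 0.44704 = 10.0003 m/s
a = 9.186 ft/s² × 0.3048 = 2.79989 m/s²
d = v₀ × t + ½ × a × t² = 10.0003 × 8.8 + 0.5 × 2.79989 × 8.8² = 196.414 m
d = 196.414 m / 0.0254 = 7733 in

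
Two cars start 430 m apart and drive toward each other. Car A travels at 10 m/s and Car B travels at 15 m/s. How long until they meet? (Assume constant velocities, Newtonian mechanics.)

Combined speed: v_combined = 10 + 15 = 25 m/s
Time to meet: t = d/v_combined = 430/25 = 17.2 s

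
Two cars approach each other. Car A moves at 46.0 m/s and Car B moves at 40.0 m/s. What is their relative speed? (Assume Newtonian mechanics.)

v_rel = v_A + v_B = 46.0 + 40.0 = 86.0 m/s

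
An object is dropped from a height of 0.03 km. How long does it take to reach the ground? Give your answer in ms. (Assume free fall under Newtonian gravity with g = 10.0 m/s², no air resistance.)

h = 0.03 km × 1000.0 = 30.0 m
t = √(2h/g) = √(2 × 30.0 / 10.0) = 2.44949 s
t = 2.44949 s / 0.001 = 2449 ms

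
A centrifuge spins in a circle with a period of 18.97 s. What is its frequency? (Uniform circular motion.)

f = 1/T = 1/18.97 = 0.0527 Hz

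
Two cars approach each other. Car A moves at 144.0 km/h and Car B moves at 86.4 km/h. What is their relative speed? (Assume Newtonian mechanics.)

v_rel = v_A + v_B = 144.0 + 86.4 = 230.4 km/h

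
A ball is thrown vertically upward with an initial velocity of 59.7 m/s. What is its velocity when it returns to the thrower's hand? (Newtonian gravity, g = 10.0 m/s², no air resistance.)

By conservation of energy (no air resistance), the ball returns to the throw height with the same speed as launch, but directed downward.
|v_ground| = v₀ = 59.7 m/s
v_ground = 59.7 m/s (downward)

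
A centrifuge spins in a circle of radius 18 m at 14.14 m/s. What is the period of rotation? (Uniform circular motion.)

T = 2πr/v = 2π×18/14.14 = 8.0 s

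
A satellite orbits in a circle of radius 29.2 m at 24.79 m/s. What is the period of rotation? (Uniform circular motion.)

T = 2πr/v = 2π×29.2/24.79 = 7.4 s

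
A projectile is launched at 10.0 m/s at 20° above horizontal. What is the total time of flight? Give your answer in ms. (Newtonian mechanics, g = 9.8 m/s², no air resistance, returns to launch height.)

T = 2 × v₀ × sin(θ) / g = 2 × 10.0 × sin(20°) / 9.8 = 2 × 10.0 × 0.34202 / 9.8 = 0.698 s
T = 0.698 s / 0.001 = 698.0 ms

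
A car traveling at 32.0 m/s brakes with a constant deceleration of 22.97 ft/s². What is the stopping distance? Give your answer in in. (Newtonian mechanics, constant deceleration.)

a = 22.97 ft/s² × 0.3048 = 7.00126 m/s²
d = v₀² / (2a) = 32.0² / (2 × 7.00126) = 1024.0 / 14.0025 = 73.1298 m
d = 73.1298 m / 0.0254 = 2879 in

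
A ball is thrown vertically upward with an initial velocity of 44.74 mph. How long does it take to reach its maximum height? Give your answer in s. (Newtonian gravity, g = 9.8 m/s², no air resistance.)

v₀ = 44.74 mph × 0.44704 = 20.0006 m/s
t_up = v₀ / g = 20.0006 / 9.8 = 2.041 s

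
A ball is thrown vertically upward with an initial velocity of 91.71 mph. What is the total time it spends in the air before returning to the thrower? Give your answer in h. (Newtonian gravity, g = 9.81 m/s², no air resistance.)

v₀ = 91.71 mph × 0.44704 = 40.998 m/s
t_total = 2 × v₀ / g = 2 × 40.998 / 9.81 = 8.35841 s
t_total = 8.35841 s / 3600.0 = 0.002322 h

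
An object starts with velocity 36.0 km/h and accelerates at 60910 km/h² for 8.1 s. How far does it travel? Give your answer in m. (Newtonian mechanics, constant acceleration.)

v₀ = 36.0 km/h × 0.2777777777777778 = 10.0 m/s
a = 60910 km/h² × 7.716049382716049e-05 = 4.69985 m/s²
d = v₀ × t + ½ × a × t² = 10.0 × 8.1 + 0.5 × 4.69985 × 8.1² = 235.2 m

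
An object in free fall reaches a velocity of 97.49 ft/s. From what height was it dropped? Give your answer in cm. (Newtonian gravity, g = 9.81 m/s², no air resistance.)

v = 97.49 ft/s × 0.3048 = 29.715 m/s
h = v² / (2g) = 29.715² / (2 × 9.81) = 45.0041 m
h = 45.0041 m / 0.01 = 4500 cm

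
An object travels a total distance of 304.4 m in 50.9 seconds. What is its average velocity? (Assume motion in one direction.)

v_avg = Δd / Δt = 304.4 / 50.9 = 5.98 m/s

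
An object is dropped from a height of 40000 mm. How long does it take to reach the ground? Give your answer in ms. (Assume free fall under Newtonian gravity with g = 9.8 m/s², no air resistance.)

h = 40000 mm × 0.001 = 40.0 m
t = √(2h/g) = √(2 × 40.0 / 9.8) = 2.85714 s
t = 2.85714 s / 0.001 = 2857 ms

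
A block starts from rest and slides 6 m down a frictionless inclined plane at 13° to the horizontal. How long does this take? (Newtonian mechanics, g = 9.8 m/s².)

a = g sin(θ) = 9.8 × sin(13°) = 2.2045 m/s²
t = √(2d/a) = √(2 × 6 / 2.2045) = 2.33 s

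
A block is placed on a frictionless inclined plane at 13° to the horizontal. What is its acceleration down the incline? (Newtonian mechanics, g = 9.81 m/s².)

a = g sin(θ) = 9.81 × sin(13°) = 9.81 × 0.225 = 2.21 m/s²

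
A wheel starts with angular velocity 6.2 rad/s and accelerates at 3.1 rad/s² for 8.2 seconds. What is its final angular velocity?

ω = ω₀ + αt = 6.2 + 3.1 × 8.2 = 31.62 rad/s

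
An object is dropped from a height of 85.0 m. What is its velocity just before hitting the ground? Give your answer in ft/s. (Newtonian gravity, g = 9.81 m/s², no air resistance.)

v = √(2gh) = √(2 × 9.81 × 85.0) = 40.8375 m/s
v = 40.8375 m/s / 0.3048 = 134.0 ft/s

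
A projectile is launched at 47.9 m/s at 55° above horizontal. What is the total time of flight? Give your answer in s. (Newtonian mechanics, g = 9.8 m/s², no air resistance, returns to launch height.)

T = 2 × v₀ × sin(θ) / g = 2 × 47.9 × sin(55°) / 9.8 = 2 × 47.9 × 0.819152 / 9.8 = 8.008 s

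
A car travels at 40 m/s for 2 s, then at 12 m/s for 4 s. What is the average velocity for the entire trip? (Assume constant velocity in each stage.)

d₁ = v₁t₁ = 40 × 2 = 80 m
d₂ = v₂t₂ = 12 × 4 = 48 m
d_total = 128 m, t_total = 6 s
v_avg = d_total/t_total = 128/6 = 21.33 m/s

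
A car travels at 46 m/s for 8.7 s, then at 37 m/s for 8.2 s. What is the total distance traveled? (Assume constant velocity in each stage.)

d₁ = v₁t₁ = 46 × 8.7 = 400.2 m
d₂ = v₂t₂ = 37 × 8.2 = 303.4 m
d_total = 400.2 + 303.4 = 703.6 m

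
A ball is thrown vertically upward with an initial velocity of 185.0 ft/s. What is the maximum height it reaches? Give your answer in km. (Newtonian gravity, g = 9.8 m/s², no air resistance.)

v₀ = 185.0 ft/s × 0.3048 = 56.388 m/s
h_max = v₀² / (2g) = 56.388² / (2 × 9.8) = 3179.61 / 19.6 = 162.225 m
h_max = 162.225 m / 1000.0 = 0.1622 km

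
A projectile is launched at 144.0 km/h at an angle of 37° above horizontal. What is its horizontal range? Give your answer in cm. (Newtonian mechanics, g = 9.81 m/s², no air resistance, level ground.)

v₀ = 144.0 km/h × 0.2777777777777778 = 40.0 m/s
R = v₀² × sin(2θ) / g = 40.0² × sin(2 × 37°) / 9.81 = 1600.0 × 0.961262 / 9.81 = 156.781 m
R = 156.781 m / 0.01 = 15680 cm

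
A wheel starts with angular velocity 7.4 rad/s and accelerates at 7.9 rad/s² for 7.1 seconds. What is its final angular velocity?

ω = ω₀ + αt = 7.4 + 7.9 × 7.1 = 63.49 rad/s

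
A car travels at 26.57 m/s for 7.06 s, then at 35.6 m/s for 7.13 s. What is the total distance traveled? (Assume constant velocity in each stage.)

d₁ = v₁t₁ = 26.57 × 7.06 = 187.5842 m
d₂ = v₂t₂ = 35.6 × 7.13 = 253.828 m
d_total = 187.5842 + 253.828 = 441.41 m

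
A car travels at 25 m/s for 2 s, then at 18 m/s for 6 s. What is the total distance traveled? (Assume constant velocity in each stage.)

d₁ = v₁t₁ = 25 × 2 = 50 m
d₂ = v₂t₂ = 18 × 6 = 108 m
d_total = 50 + 108 = 158 m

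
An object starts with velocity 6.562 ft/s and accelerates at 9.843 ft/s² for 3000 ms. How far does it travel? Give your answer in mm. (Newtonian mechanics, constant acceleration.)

v₀ = 6.562 ft/s × 0.3048 = 2.0001 m/s
a = 9.843 ft/s² × 0.3048 = 3.00015 m/s²
t = 3000 ms × 0.001 = 3.0 s
d = v₀ × t + ½ × a × t² = 2.0001 × 3.0 + 0.5 × 3.00015 × 3.0² = 19.501 m
d = 19.501 m / 0.001 = 19500 mm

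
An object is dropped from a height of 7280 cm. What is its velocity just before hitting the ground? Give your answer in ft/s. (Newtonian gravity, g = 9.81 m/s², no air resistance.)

h = 7280 cm × 0.01 = 72.8 m
v = √(2gh) = √(2 × 9.81 × 72.8) = 37.7933 m/s
v = 37.7933 m/s / 0.3048 = 124.0 ft/s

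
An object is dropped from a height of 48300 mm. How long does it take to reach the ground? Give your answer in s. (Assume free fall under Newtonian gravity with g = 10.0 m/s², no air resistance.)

h = 48300 mm × 0.001 = 48.3 m
t = √(2h/g) = √(2 × 48.3 / 10.0) = 3.108 s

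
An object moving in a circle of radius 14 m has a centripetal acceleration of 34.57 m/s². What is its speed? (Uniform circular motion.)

v = √(a_c × r) = √(34.57 × 14) = 22.0 m/s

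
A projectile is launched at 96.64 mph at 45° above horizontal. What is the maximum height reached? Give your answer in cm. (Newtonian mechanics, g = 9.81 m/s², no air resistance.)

v₀ = 96.64 mph × 0.44704 = 43.2019 m/s
H = v₀² × sin²(θ) / (2g) = 43.2019² × sin(45°)² / (2 × 9.81) = 1866.4 × 0.5 / 19.62 = 47.5637 m
H = 47.5637 m / 0.01 = 4756 cm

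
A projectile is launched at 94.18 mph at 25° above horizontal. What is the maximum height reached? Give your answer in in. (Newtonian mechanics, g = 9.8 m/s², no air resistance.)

v₀ = 94.18 mph × 0.44704 = 42.1022 m/s
H = v₀² × sin²(θ) / (2g) = 42.1022² × sin(25°)² / (2 × 9.8) = 1772.6 × 0.178606 / 19.6 = 16.1529 m
H = 16.1529 m / 0.0254 = 635.9 in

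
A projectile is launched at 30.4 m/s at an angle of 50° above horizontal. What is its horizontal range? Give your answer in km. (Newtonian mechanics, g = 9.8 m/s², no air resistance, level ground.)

R = v₀² × sin(2θ) / g = 30.4² × sin(2 × 50°) / 9.8 = 924.16 × 0.984808 / 9.8 = 92.8694 m
R = 92.8694 m / 1000.0 = 0.09287 km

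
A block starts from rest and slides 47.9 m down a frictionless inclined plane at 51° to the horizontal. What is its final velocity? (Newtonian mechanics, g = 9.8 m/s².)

a = g sin(θ) = 9.8 × sin(51°) = 7.616 m/s²
v = √(2ad) = √(2 × 7.616 × 47.9) = 27.01 m/s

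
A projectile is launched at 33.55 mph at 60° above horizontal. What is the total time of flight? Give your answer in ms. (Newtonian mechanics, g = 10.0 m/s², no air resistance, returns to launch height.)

v₀ = 33.55 mph × 0.44704 = 14.9982 m/s
T = 2 × v₀ × sin(θ) / g = 2 × 14.9982 × sin(60°) / 10.0 = 2 × 14.9982 × 0.866025 / 10.0 = 2.59776 s
T = 2.59776 s / 0.001 = 2598 ms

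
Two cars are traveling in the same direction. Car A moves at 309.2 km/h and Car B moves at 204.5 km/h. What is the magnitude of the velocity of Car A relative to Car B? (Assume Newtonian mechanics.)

v_rel = |v_A - v_B| = |309.2 - 204.5| = 104.7 km/h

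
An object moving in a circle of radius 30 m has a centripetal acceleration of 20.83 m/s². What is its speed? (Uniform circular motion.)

v = √(a_c × r) = √(20.83 × 30) = 25.0 m/s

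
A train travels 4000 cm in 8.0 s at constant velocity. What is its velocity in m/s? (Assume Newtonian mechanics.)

d = 4000 cm × 0.01 = 40.0 m
v = d / t = 40.0 / 8.0 = 5.0 m/s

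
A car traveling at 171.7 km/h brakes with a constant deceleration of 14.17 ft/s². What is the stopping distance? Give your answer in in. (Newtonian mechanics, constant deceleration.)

v₀ = 171.7 km/h × 0.2777777777777778 = 47.6944 m/s
a = 14.17 ft/s² × 0.3048 = 4.31902 m/s²
d = v₀² / (2a) = 47.6944² / (2 × 4.31902) = 2274.76 / 8.63804 = 263.342 m
d = 263.342 m / 0.0254 = 10370 in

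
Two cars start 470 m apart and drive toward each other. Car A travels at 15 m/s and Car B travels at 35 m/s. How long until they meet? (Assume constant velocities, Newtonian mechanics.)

Combined speed: v_combined = 15 + 35 = 50 m/s
Time to meet: t = d/v_combined = 470/50 = 9.4 s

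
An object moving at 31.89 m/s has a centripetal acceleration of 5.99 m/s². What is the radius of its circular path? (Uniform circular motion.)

r = v²/a_c = 31.89²/5.99 = 169.78 m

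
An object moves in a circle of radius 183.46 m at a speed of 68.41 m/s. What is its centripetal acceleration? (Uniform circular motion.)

a_c = v²/r = 68.41²/183.46 = 4679.9281/183.46 = 25.51 m/s²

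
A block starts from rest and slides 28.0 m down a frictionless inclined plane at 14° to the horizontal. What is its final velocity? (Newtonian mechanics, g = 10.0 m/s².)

a = g sin(θ) = 10.0 × sin(14°) = 2.4192 m/s²
v = √(2ad) = √(2 × 2.4192 × 28.0) = 11.64 m/s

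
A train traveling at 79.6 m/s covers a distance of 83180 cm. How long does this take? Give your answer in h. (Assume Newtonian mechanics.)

d = 83180 cm × 0.01 = 831.8 m
t = d / v = 831.8 / 79.6 = 10.4497 s
t = 10.4497 s / 3600.0 = 0.002903 h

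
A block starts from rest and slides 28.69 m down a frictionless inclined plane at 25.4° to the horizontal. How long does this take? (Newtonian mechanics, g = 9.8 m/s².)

a = g sin(θ) = 9.8 × sin(25.4°) = 4.2036 m/s²
t = √(2d/a) = √(2 × 28.69 / 4.2036) = 3.69 s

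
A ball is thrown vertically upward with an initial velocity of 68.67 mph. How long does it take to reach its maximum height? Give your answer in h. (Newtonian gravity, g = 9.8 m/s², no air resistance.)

v₀ = 68.67 mph × 0.44704 = 30.6982 m/s
t_up = v₀ / g = 30.6982 / 9.8 = 3.13247 s
t_up = 3.13247 s / 3600.0 = 0.0008701 h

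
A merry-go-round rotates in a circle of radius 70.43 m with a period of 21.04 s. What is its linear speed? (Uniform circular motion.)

v = 2πr/T = 2π×70.43/21.04 = 21.03 m/s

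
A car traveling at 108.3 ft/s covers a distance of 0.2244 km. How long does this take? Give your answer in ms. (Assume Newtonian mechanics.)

d = 0.2244 km × 1000.0 = 224.4 m
v = 108.3 ft/s × 0.3048 = 33.0098 m/s
t = d / v = 224.4 / 33.0098 = 6.79798 s
t = 6.79798 s / 0.001 = 6798 ms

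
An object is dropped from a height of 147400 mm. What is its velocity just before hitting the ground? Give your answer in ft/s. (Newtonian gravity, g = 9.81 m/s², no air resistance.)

h = 147400 mm × 0.001 = 147.4 m
v = √(2gh) = √(2 × 9.81 × 147.4) = 53.7772 m/s
v = 53.7772 m/s / 0.3048 = 176.4 ft/s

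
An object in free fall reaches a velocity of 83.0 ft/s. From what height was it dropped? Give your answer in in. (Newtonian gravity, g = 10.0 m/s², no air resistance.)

v = 83.0 ft/s × 0.3048 = 25.2984 m/s
h = v² / (2g) = 25.2984² / (2 × 10.0) = 32.0005 m
h = 32.0005 m / 0.0254 = 1260 in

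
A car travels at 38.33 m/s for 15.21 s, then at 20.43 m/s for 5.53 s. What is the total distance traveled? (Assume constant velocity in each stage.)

d₁ = v₁t₁ = 38.33 × 15.21 = 582.9993 m
d₂ = v₂t₂ = 20.43 × 5.53 = 112.9779 m
d_total = 582.9993 + 112.9779 = 695.98 m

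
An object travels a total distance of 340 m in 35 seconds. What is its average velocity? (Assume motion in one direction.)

v_avg = Δd / Δt = 340 / 35 = 9.71 m/s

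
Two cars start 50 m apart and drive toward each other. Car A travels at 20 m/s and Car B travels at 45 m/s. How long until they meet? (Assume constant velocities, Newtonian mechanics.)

Combined speed: v_combined = 20 + 45 = 65 m/s
Time to meet: t = d/v_combined = 50/65 = 0.77 s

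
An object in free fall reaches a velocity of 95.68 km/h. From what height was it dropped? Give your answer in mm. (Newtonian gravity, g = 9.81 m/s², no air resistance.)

v = 95.68 km/h × 0.2777777777777778 = 26.5778 m/s
h = v² / (2g) = 26.5778² / (2 × 9.81) = 36.003 m
h = 36.003 m / 0.001 = 36000 mm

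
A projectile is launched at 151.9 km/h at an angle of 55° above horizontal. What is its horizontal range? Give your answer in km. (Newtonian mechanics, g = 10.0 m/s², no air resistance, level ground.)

v₀ = 151.9 km/h × 0.2777777777777778 = 42.1944 m/s
R = v₀² × sin(2θ) / g = 42.1944² × sin(2 × 55°) / 10.0 = 1780.37 × 0.939693 / 10.0 = 167.3 m
R = 167.3 m / 1000.0 = 0.1673 km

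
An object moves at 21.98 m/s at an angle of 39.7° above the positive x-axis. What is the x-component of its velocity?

vₓ = v cos(θ) = 21.98 × cos(39.7°) = 16.91 m/s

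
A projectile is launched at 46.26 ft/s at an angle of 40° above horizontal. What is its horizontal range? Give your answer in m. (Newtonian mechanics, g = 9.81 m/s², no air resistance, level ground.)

v₀ = 46.26 ft/s × 0.3048 = 14.1 m/s
R = v₀² × sin(2θ) / g = 14.1² × sin(2 × 40°) / 9.81 = 198.81 × 0.984808 / 9.81 = 19.96 m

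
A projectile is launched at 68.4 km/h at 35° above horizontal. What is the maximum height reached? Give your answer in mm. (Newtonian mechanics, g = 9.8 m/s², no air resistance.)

v₀ = 68.4 km/h × 0.2777777777777778 = 19.0 m/s
H = v₀² × sin²(θ) / (2g) = 19.0² × sin(35°)² / (2 × 9.8) = 361.0 × 0.32899 / 19.6 = 6.05946 m
H = 6.05946 m / 0.001 = 6059 mm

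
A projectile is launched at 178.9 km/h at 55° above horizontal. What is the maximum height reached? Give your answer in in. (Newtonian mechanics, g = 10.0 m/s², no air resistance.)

v₀ = 178.9 km/h × 0.2777777777777778 = 49.6944 m/s
H = v₀² × sin²(θ) / (2g) = 49.6944² × sin(55°)² / (2 × 10.0) = 2469.53 × 0.67101 / 20.0 = 82.854 m
H = 82.854 m / 0.0254 = 3262 in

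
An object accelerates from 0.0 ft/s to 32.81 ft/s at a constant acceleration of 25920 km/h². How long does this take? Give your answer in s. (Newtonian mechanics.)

v₀ = 0.0 ft/s × 0.3048 = 0.0 m/s
v = 32.81 ft/s × 0.3048 = 10.0005 m/s
a = 25920 km/h² × 7.716049382716049e-05 = 2.0 m/s²
t = (v - v₀) / a = (10.0005 - 0.0) / 2.0 = 5.0 s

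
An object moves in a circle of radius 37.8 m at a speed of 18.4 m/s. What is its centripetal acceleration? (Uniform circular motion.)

a_c = v²/r = 18.4²/37.8 = 338.56/37.8 = 8.96 m/s²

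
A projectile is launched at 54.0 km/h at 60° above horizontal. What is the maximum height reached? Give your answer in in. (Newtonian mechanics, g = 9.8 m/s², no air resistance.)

v₀ = 54.0 km/h × 0.2777777777777778 = 15.0 m/s
H = v₀² × sin²(θ) / (2g) = 15.0² × sin(60°)² / (2 × 9.8) = 225.0 × 0.75 / 19.6 = 8.60969 m
H = 8.60969 m / 0.0254 = 339.0 in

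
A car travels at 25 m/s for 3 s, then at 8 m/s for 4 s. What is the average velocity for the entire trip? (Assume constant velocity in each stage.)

d₁ = v₁t₁ = 25 × 3 = 75 m
d₂ = v₂t₂ = 8 × 4 = 32 m
d_total = 107 m, t_total = 7 s
v_avg = d_total/t_total = 107/7 = 15.29 m/s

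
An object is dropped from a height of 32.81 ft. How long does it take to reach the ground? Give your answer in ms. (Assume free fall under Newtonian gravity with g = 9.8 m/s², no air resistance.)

h = 32.81 ft × 0.3048 = 10.0005 m
t = √(2h/g) = √(2 × 10.0005 / 9.8) = 1.42861 s
t = 1.42861 s / 0.001 = 1429 ms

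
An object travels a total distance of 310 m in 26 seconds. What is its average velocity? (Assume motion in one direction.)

v_avg = Δd / Δt = 310 / 26 = 11.92 m/s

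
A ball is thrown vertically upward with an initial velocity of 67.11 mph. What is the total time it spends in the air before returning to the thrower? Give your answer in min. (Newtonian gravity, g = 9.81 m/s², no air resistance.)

v₀ = 67.11 mph × 0.44704 = 30.0009 m/s
t_total = 2 × v₀ / g = 2 × 30.0009 / 9.81 = 6.11639 s
t_total = 6.11639 s / 60.0 = 0.1019 min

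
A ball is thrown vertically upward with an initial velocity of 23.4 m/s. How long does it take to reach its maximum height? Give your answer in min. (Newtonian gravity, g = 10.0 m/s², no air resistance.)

t_up = v₀ / g = 23.4 / 10.0 = 2.34 s
t_up = 2.34 s / 60.0 = 0.039 min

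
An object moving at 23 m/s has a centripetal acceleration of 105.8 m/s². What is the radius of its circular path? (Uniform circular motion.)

r = v²/a_c = 23²/105.8 = 5.0 m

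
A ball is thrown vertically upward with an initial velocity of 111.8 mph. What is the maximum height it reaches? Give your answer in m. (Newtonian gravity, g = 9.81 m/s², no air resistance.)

v₀ = 111.8 mph × 0.44704 = 49.9791 m/s
h_max = v₀² / (2g) = 49.9791² / (2 × 9.81) = 2497.91 / 19.62 = 127.3 m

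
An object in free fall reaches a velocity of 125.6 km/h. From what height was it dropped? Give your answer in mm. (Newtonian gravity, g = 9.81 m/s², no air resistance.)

v = 125.6 km/h × 0.2777777777777778 = 34.8889 m/s
h = v² / (2g) = 34.8889² / (2 × 9.81) = 62.0405 m
h = 62.0405 m / 0.001 = 62040 mm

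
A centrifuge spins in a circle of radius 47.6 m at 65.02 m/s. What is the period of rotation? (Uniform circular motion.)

T = 2πr/v = 2π×47.6/65.02 = 4.6 s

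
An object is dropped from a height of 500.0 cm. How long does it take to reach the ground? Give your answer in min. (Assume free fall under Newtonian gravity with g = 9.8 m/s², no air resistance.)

h = 500.0 cm × 0.01 = 5.0 m
t = √(2h/g) = √(2 × 5.0 / 9.8) = 1.01015 s
t = 1.01015 s / 60.0 = 0.01684 min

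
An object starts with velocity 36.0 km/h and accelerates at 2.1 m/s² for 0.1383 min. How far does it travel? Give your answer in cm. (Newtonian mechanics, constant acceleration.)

v₀ = 36.0 km/h × 0.2777777777777778 = 10.0 m/s
t = 0.1383 min × 60.0 = 8.298 s
d = v₀ × t + ½ × a × t² = 10.0 × 8.298 + 0.5 × 2.1 × 8.298² = 155.28 m
d = 155.28 m / 0.01 = 15530 cm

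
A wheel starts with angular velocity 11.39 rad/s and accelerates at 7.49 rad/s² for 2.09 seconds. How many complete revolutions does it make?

θ = ω₀t + ½αt² = 11.39×2.09 + ½×7.49×2.09² = 40.1636345 rad
Total revolutions = θ/(2π) = 40.1636345/(2π) = 6.39
Complete revolutions = ⌊6.39⌋ = 6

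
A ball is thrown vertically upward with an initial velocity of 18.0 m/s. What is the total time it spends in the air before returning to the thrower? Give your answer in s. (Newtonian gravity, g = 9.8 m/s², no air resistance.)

t_total = 2 × v₀ / g = 2 × 18.0 / 9.8 = 3.673 s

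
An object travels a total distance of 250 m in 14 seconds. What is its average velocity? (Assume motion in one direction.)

v_avg = Δd / Δt = 250 / 14 = 17.86 m/s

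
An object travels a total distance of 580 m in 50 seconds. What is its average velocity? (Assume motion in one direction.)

v_avg = Δd / Δt = 580 / 50 = 11.6 m/s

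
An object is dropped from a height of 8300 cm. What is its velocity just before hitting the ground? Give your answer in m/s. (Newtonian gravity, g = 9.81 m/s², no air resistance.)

h = 8300 cm × 0.01 = 83.0 m
v = √(2gh) = √(2 × 9.81 × 83.0) = 40.35 m/s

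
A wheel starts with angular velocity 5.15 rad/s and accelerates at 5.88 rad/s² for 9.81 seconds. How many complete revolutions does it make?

θ = ω₀t + ½αt² = 5.15×9.81 + ½×5.88×9.81² = 333.455634 rad
Total revolutions = θ/(2π) = 333.455634/(2π) = 53.07
Complete revolutions = ⌊53.07⌋ = 53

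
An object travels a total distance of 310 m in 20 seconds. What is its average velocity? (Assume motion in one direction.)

v_avg = Δd / Δt = 310 / 20 = 15.5 m/s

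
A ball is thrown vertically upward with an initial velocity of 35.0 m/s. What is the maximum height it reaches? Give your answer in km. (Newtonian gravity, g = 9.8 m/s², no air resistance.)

h_max = v₀² / (2g) = 35.0² / (2 × 9.8) = 1225.0 / 19.6 = 62.5 m
h_max = 62.5 m / 1000.0 = 0.0625 km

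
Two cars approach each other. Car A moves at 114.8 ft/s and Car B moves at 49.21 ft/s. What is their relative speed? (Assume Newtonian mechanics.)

v_rel = v_A + v_B = 114.8 + 49.21 = 164.01 ft/s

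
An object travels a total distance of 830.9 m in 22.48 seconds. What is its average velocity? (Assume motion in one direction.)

v_avg = Δd / Δt = 830.9 / 22.48 = 36.96 m/s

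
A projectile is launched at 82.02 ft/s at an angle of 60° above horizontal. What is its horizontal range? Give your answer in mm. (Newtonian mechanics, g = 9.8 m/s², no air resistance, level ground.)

v₀ = 82.02 ft/s × 0.3048 = 24.9997 m/s
R = v₀² × sin(2θ) / g = 24.9997² × sin(2 × 60°) / 9.8 = 624.985 × 0.866025 / 9.8 = 55.2299 m
R = 55.2299 m / 0.001 = 55230 mm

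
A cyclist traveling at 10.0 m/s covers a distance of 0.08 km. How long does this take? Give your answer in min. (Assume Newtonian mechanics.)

d = 0.08 km × 1000.0 = 80.0 m
t = d / v = 80.0 / 10.0 = 8.0 s
t = 8.0 s / 60.0 = 0.1333 min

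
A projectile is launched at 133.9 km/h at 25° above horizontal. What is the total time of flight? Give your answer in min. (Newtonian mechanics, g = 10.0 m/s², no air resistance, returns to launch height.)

v₀ = 133.9 km/h × 0.2777777777777778 = 37.1944 m/s
T = 2 × v₀ × sin(θ) / g = 2 × 37.1944 × sin(25°) / 10.0 = 2 × 37.1944 × 0.422618 / 10.0 = 3.1438 s
T = 3.1438 s / 60.0 = 0.0524 min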